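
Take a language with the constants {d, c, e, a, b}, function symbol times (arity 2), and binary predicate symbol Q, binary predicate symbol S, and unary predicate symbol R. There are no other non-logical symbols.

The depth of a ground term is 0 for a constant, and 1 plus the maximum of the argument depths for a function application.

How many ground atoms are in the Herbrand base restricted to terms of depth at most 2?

1638955

First count ground terms of depth ≤ 2.
Let N_k count ground terms of depth at most k. Each non-constant term of depth ≤ k is some function symbol applied to depth-≤(k−1) arguments, giving N_k = 5 + N_{k-1}^2.
N_0 = 5
N_1 = 5 + 5^2 = 30
N_2 = 5 + 30^2 = 905
So |H| = 905.
For each predicate symbol, the number of ground atoms is |H| raised to its arity; summing:
  Q: 905^2 = 819025;  S: 905^2 = 819025;  R: 905
Total ground atoms: 819025 + 819025 + 905 = 1638955.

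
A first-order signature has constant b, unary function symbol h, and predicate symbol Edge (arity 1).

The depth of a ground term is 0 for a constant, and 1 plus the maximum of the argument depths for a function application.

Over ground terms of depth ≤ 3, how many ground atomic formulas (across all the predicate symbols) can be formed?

4

First count ground terms of depth ≤ 3.
Let N_k count ground terms of depth at most k. Each non-constant term of depth ≤ k is some function symbol applied to depth-≤(k−1) arguments, giving N_k = 1 + N_{k-1}.
N_0 = 1
N_1 = 1 + 1 = 2
N_2 = 1 + 2 = 3
N_3 = 1 + 3 = 4
Explicitly: b, h(b), h(h(b)), h(h(h(b))).
So |H| = 4.
A ground atom is a predicate applied to a tuple of terms from H, so the count is the sum over predicates of |H|^arity:
  Edge: 4
Total ground atoms: 4.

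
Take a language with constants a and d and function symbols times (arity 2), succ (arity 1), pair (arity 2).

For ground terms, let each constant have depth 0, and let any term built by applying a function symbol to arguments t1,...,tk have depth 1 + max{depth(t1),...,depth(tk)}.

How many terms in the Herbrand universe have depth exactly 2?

290

Count level by level. With function symbols times/2, succ/1, pair/2, the terms of depth ≤ k are the 2 constants together with each function applied to depth-≤(k−1) tuples, so N_k = 2 + N_{k-1}^2 + N_{k-1} + N_{k-1}^2.
N_0 = 2
N_1 = 2 + 2^2 + 2 + 2^2 = 12
N_2 = 2 + 12^2 + 12 + 12^2 = 302
Terms of depth exactly 2: N_2 − N_1 = 302 − 12 = 290.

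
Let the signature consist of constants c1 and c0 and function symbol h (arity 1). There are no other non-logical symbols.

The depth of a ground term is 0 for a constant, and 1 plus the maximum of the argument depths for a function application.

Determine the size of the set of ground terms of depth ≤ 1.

4

Write N_k for the number of ground terms of depth ≤ k. A term of depth ≤ k is either a constant or a function symbol applied to arguments of depth ≤ k−1, so N_k = 2 + N_{k-1}.
N_0 = 2
N_1 = 2 + 2 = 4
Explicitly: c1, c0, h(c1), h(c0).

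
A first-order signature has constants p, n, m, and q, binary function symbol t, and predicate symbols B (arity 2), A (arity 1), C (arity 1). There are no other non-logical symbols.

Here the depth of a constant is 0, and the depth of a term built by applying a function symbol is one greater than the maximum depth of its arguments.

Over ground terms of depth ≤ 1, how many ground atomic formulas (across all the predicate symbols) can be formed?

First count ground terms of depth ≤ 1.
If N_k denotes the number of depth-≤k ground terms, the 4 constants give N_0 = 4, and each function symbol of arity r contributes N_{k-1}^r new terms at level k: N_k = 4 + N_{k-1}^2.
N_0 = 4
N_1 = 4 + 4^2 = 20
So |H| = 20.
For each predicate symbol, the number of ground atoms is |H| raised to its arity; summing:
  B: 20^2 = 400;  A: 20;  C: 20
Total ground atoms: 400 + 20 + 20 = 440.

440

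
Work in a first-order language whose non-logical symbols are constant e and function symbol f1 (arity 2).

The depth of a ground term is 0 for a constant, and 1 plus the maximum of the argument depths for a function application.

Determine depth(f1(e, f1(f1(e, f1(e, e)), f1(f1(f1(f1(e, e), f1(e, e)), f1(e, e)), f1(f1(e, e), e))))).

depth(f1(e, e)) = 1 + max(0, 0) = 1
depth(f1(e, f1(e, e))) = 1 + max(0, 1) = 2
depth(f1(f1(e, e), f1(e, e))) = 1 + max(1, 1) = 2
depth(f1(f1(f1(e, e), f1(e, e)), f1(e, e))) = 1 + max(2, 1) = 3
depth(f1(f1(e, e), e)) = 1 + max(1, 0) = 2
depth(f1(f1(f1(f1(e, e), f1(e, e)), f1(e, e)), f1(f1(e, e), e))) = 1 + max(3, 2) = 4
depth(f1(f1(e, f1(e, e)), f1(f1(f1(f1(e, e), f1(e, e)), f1(e, e)), f1(f1(e, e), e)))) = 1 + max(2, 4) = 5
depth(f1(e, f1(f1(e, f1(e, e)), f1(f1(f1(f1(e, e), f1(e, e)), f1(e, e)), f1(f1(e, e), e))))) = 1 + max(0, 5) = 6

6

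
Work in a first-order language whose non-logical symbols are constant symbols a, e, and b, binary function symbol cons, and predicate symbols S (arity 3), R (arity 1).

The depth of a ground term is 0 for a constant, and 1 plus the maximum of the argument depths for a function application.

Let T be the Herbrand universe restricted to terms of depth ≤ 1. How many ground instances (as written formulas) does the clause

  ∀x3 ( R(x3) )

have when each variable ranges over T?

12

Ground terms of depth ≤ 1:
  Write N_k for the number of ground terms of depth ≤ k. A term of depth ≤ k is either a constant or a function symbol applied to arguments of depth ≤ k−1, so N_k = 3 + N_{k-1}^2.
  N_0 = 3
  N_1 = 3 + 3^2 = 12
  Explicitly: a, e, b, cons(a, a), cons(a, e), cons(a, b), cons(e, a), cons(e, e), cons(e, b), cons(b, a), cons(b, e), cons(b, b).
So there are 12 ground terms available for substitution.
The variable x3 ranges independently over the available ground terms, and distinct assignments produce distinct instances.
Number of ground instances = 12.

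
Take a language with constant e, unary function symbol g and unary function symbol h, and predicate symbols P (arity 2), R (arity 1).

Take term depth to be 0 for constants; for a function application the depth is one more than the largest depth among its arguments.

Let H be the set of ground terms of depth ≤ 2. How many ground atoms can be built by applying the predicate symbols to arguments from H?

56

First count ground terms of depth ≤ 2.
Count level by level. With function symbols g/1, h/1, the terms of depth ≤ k are the 1 constant together with each function applied to depth-≤(k−1) tuples, so N_k = 1 + N_{k-1} + N_{k-1}.
N_0 = 1
N_1 = 1 + 1 + 1 = 3
N_2 = 1 + 3 + 3 = 7
Explicitly: e, g(e), g(g(e)), g(h(e)), h(e), h(g(e)), h(h(e)).
So |H| = 7.
Ground atoms are formed by filling each argument slot of a predicate with a term from H, so an r-ary predicate gives |H|^r atoms:
  P: 7^2 = 49;  R: 7
Total ground atoms: 49 + 7 = 56.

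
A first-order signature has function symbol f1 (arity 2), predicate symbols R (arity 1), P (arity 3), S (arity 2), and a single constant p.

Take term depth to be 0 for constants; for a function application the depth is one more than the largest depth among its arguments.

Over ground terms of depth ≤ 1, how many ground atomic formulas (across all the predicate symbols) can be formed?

First count ground terms of depth ≤ 1.
Write N_k for the number of ground terms of depth ≤ k. A term of depth ≤ k is either a constant or a function symbol applied to arguments of depth ≤ k−1, so N_k = 1 + N_{k-1}^2.
N_0 = 1
N_1 = 1 + 1^2 = 2
Explicitly: p, f1(p, p).
So |H| = 2.
For each predicate symbol, the number of ground atoms is |H| raised to its arity; summing:
  R: 2;  P: 2^3 = 8;  S: 2^2 = 4
Total ground atoms: 2 + 8 + 4 = 14.

14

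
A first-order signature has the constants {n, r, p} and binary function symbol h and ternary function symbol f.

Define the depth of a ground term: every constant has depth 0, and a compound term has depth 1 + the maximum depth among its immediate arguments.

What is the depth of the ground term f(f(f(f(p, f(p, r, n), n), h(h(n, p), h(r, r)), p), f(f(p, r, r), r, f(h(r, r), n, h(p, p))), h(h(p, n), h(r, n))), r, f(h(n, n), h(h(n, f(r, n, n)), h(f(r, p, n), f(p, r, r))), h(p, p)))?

depth(f(p, r, n)) = 1 + max(0, 0, 0) = 1
depth(f(p, f(p, r, n), n)) = 1 + max(0, 1, 0) = 2
depth(h(n, p)) = 1 + max(0, 0) = 1
depth(h(r, r)) = 1 + max(0, 0) = 1
depth(h(h(n, p), h(r, r))) = 1 + max(1, 1) = 2
depth(f(f(p, f(p, r, n), n), h(h(n, p), h(r, r)), p)) = 1 + max(2, 2, 0) = 3
depth(f(p, r, r)) = 1 + max(0, 0, 0) = 1
depth(h(p, p)) = 1 + max(0, 0) = 1
depth(f(h(r, r), n, h(p, p))) = 1 + max(1, 0, 1) = 2
depth(f(f(p, r, r), r, f(h(r, r), n, h(p, p)))) = 1 + max(1, 0, 2) = 3
depth(h(p, n)) = 1 + max(0, 0) = 1
depth(h(r, n)) = 1 + max(0, 0) = 1
depth(h(h(p, n), h(r, n))) = 1 + max(1, 1) = 2
depth(f(f(f(p, f(p, r, n), n), h(h(n, p), h(r, r)), p), f(f(p, r, r), r, f(h(r, r), n, h(p, p))), h(h(p, n), h(r, n)))) = 1 + max(3, 3, 2) = 4
depth(h(n, n)) = 1 + max(0, 0) = 1
depth(f(r, n, n)) = 1 + max(0, 0, 0) = 1
depth(h(n, f(r, n, n))) = 1 + max(0, 1) = 2
depth(f(r, p, n)) = 1 + max(0, 0, 0) = 1
depth(h(f(r, p, n), f(p, r, r))) = 1 + max(1, 1) = 2
depth(h(h(n, f(r, n, n)), h(f(r, p, n), f(p, r, r)))) = 1 + max(2, 2) = 3
depth(f(h(n, n), h(h(n, f(r, n, n)), h(f(r, p, n), f(p, r, r))), h(p, p))) = 1 + max(1, 3, 1) = 4
depth(f(f(f(f(p, f(p, r, n), n), h(h(n, p), h(r, r)), p), f(f(p, r, r), r, f(h(r, r), n, h(p, p))), h(h(p, n), h(r, n))), r, f(h(n, n), h(h(n, f(r, n, n)), h(f(r, p, n), f(p, r, r))), h(p, p)))) = 1 + max(4, 0, 4) = 5

5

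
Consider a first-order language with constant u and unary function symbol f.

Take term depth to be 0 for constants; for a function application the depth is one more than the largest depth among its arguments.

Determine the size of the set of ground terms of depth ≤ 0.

Let N_k count ground terms of depth at most k. Each non-constant term of depth ≤ k is some function symbol applied to depth-≤(k−1) arguments, giving N_k = 1 + N_{k-1}.
N_0 = 1

1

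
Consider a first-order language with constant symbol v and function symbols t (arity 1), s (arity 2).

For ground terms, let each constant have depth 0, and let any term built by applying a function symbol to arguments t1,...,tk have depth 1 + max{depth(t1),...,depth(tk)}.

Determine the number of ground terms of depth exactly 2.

10

Count level by level. With function symbols t/1, s/2, the terms of depth ≤ k are the 1 constant together with each function applied to depth-≤(k−1) tuples, so N_k = 1 + N_{k-1} + N_{k-1}^2.
N_0 = 1
N_1 = 1 + 1 + 1^2 = 3
N_2 = 1 + 3 + 3^2 = 13
Terms of depth exactly 2: N_2 − N_1 = 13 − 3 = 10.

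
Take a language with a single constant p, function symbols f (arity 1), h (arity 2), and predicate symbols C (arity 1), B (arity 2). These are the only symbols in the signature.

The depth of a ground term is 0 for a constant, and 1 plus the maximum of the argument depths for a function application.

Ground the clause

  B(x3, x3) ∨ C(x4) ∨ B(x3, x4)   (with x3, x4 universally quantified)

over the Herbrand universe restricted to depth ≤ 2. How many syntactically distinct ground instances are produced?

169

Ground terms of depth ≤ 2:
  Count level by level. With function symbols f/1, h/2, the terms of depth ≤ k are the 1 constant together with each function applied to depth-≤(k−1) tuples, so N_k = 1 + N_{k-1} + N_{k-1}^2.
  N_0 = 1
  N_1 = 1 + 1 + 1^2 = 3
  N_2 = 1 + 3 + 3^2 = 13
So there are 13 ground terms available for substitution.
The clause has 2 distinct variables (x3, x4), each appearing in the body. In the free term algebra distinct substitutions yield syntactically distinct ground instances.
Number of ground instances = 13^2 = 169.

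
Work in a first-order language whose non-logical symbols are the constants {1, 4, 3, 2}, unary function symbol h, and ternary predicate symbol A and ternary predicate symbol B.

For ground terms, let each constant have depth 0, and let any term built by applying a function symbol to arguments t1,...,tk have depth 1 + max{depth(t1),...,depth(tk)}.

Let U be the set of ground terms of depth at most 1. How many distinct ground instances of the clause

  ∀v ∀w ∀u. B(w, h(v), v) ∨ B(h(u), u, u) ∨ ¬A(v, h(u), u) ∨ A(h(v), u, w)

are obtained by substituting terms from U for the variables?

Ground terms of depth ≤ 1:
  If N_k denotes the number of depth-≤k ground terms, the 4 constants give N_0 = 4, and each function symbol of arity r contributes N_{k-1}^r new terms at level k: N_k = 4 + N_{k-1}.
  N_0 = 4
  N_1 = 4 + 4 = 8
So there are 8 ground terms available for substitution.
The clause has 3 distinct variables (v, w, u), each appearing in the body. In the free term algebra distinct substitutions yield syntactically distinct ground instances.
Number of ground instances = 8^3 = 512.

512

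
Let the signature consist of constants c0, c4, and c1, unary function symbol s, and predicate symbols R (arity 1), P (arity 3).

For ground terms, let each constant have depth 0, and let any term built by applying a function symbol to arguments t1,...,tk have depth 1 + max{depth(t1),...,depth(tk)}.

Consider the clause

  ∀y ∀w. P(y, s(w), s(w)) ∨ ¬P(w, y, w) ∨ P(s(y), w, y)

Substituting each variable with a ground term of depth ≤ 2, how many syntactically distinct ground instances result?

81

Ground terms of depth ≤ 2:
  Let N_k = |{terms of depth ≤ k}|. Then N_0 = 3 and N_k = 3 + N_{k-1} for k ≥ 1 (one summand per function symbol, arity giving the exponent).
  N_0 = 3
  N_1 = 3 + 3 = 6
  N_2 = 3 + 6 = 9
So there are 9 ground terms available for substitution.
There are 2 variables to instantiate (y, w), each occurring in at least one literal, so different choices give different ground instances.
Number of ground instances = 9^2 = 81.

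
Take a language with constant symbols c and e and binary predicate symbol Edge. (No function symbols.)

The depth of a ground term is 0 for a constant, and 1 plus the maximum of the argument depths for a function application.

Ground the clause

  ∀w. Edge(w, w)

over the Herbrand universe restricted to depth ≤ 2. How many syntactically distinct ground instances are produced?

Ground terms of depth ≤ 2:
  With no function symbols every ground term is a constant, so there are exactly 2 ground terms at every depth bound.
  N_0 = 2
  N_1 = 2
  N_2 = 2
So there are 2 ground terms available for substitution.
The body mentions the single quantified variable w; since ground terms form a free algebra, no two substitutions collapse to the same formula.
Number of ground instances = 2.

2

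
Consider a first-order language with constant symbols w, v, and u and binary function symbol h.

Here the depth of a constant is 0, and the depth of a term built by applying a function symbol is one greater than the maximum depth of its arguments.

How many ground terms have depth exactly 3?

21465

Let N_k count ground terms of depth at most k. Each non-constant term of depth ≤ k is some function symbol applied to depth-≤(k−1) arguments, giving N_k = 3 + N_{k-1}^2.
N_0 = 3
N_1 = 3 + 3^2 = 12
N_2 = 3 + 12^2 = 147
N_3 = 3 + 147^2 = 21612
Terms of depth exactly 3: N_3 − N_2 = 21612 − 147 = 21465.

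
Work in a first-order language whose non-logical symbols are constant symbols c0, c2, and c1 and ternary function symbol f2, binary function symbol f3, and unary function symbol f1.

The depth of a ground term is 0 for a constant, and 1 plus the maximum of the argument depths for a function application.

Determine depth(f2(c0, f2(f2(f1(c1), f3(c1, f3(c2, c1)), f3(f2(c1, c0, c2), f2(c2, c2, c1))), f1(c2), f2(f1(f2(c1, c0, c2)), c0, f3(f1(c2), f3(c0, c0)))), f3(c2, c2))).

5

depth(f1(c1)) = 1 + depth(c1) = 1 + 0 = 1
depth(f3(c2, c1)) = 1 + max(0, 0) = 1
depth(f3(c1, f3(c2, c1))) = 1 + max(0, 1) = 2
depth(f2(c1, c0, c2)) = 1 + max(0, 0, 0) = 1
depth(f2(c2, c2, c1)) = 1 + max(0, 0, 0) = 1
depth(f3(f2(c1, c0, c2), f2(c2, c2, c1))) = 1 + max(1, 1) = 2
depth(f2(f1(c1), f3(c1, f3(c2, c1)), f3(f2(c1, c0, c2), f2(c2, c2, c1)))) = 1 + max(1, 2, 2) = 3
depth(f1(c2)) = 1 + depth(c2) = 1 + 0 = 1
depth(f1(f2(c1, c0, c2))) = 1 + depth(f2(c1, c0, c2)) = 1 + 1 = 2
depth(f3(c0, c0)) = 1 + max(0, 0) = 1
depth(f3(f1(c2), f3(c0, c0))) = 1 + max(1, 1) = 2
depth(f2(f1(f2(c1, c0, c2)), c0, f3(f1(c2), f3(c0, c0)))) = 1 + max(2, 0, 2) = 3
depth(f2(f2(f1(c1), f3(c1, f3(c2, c1)), f3(f2(c1, c0, c2), f2(c2, c2, c1))), f1(c2), f2(f1(f2(c1, c0, c2)), c0, f3(f1(c2), f3(c0, c0))))) = 1 + max(3, 1, 3) = 4
depth(f3(c2, c2)) = 1 + max(0, 0) = 1
depth(f2(c0, f2(f2(f1(c1), f3(c1, f3(c2, c1)), f3(f2(c1, c0, c2), f2(c2, c2, c1))), f1(c2), f2(f1(f2(c1, c0, c2)), c0, f3(f1(c2), f3(c0, c0)))), f3(c2, c2))) = 1 + max(0, 4, 1) = 5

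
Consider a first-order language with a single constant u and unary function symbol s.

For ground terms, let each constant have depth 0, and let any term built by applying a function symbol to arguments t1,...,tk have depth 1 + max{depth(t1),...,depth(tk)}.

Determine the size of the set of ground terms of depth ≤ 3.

Let N_k count ground terms of depth at most k. Each non-constant term of depth ≤ k is some function symbol applied to depth-≤(k−1) arguments, giving N_k = 1 + N_{k-1}.
N_0 = 1
N_1 = 1 + 1 = 2
N_2 = 1 + 2 = 3
N_3 = 1 + 3 = 4
Explicitly: u, s(u), s(s(u)), s(s(s(u))).

4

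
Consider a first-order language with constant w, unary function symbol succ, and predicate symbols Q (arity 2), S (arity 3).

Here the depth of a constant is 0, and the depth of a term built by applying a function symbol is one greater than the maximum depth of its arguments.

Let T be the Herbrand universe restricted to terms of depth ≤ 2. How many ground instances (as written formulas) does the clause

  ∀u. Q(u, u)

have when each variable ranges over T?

Ground terms of depth ≤ 2:
  Count level by level. With function symbols succ/1, the terms of depth ≤ k are the 1 constant together with each function applied to depth-≤(k−1) tuples, so N_k = 1 + N_{k-1}.
  N_0 = 1
  N_1 = 1 + 1 = 2
  N_2 = 1 + 2 = 3
  Explicitly: w, succ(w), succ(succ(w)).
So there are 3 ground terms available for substitution.
The body mentions the single quantified variable u; since ground terms form a free algebra, no two substitutions collapse to the same formula.
Number of ground instances = 3.

3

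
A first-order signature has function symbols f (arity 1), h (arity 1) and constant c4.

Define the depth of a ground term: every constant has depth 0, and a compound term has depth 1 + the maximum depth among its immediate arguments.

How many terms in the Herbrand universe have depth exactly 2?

Count level by level. With function symbols f/1, h/1, the terms of depth ≤ k are the 1 constant together with each function applied to depth-≤(k−1) tuples, so N_k = 1 + N_{k-1} + N_{k-1}.
N_0 = 1
N_1 = 1 + 1 + 1 = 3
N_2 = 1 + 3 + 3 = 7
Terms of depth exactly 2: N_2 − N_1 = 7 − 3 = 4.

4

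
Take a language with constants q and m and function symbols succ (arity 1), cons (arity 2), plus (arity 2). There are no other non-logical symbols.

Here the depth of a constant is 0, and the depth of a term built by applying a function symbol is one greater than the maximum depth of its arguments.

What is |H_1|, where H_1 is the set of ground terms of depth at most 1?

Let N_k count ground terms of depth at most k. Each non-constant term of depth ≤ k is some function symbol applied to depth-≤(k−1) arguments, giving N_k = 2 + N_{k-1} + N_{k-1}^2 + N_{k-1}^2.
N_0 = 2
N_1 = 2 + 2 + 2^2 + 2^2 = 12
Explicitly: q, m, succ(q), succ(m), cons(q, q), cons(q, m), cons(m, q), cons(m, m), plus(q, q), plus(q, m), plus(m, q), plus(m, m).

12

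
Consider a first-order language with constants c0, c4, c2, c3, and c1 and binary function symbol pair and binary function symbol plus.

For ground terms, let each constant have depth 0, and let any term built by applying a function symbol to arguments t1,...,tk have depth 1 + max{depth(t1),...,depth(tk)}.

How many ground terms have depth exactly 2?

6000

Write N_k for the number of ground terms of depth ≤ k. A term of depth ≤ k is either a constant or a function symbol applied to arguments of depth ≤ k−1, so N_k = 5 + N_{k-1}^2 + N_{k-1}^2.
N_0 = 5
N_1 = 5 + 5^2 + 5^2 = 55
N_2 = 5 + 55^2 + 55^2 = 6055
Terms of depth exactly 2: N_2 − N_1 = 6055 − 55 = 6000.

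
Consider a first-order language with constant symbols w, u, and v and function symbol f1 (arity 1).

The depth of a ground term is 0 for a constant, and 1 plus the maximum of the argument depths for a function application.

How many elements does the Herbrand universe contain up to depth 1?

6

Write N_k for the number of ground terms of depth ≤ k. A term of depth ≤ k is either a constant or a function symbol applied to arguments of depth ≤ k−1, so N_k = 3 + N_{k-1}.
N_0 = 3
N_1 = 3 + 3 = 6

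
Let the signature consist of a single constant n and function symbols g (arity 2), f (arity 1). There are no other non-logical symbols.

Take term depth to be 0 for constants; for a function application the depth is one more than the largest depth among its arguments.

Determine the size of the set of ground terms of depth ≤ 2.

13

Let N_k count ground terms of depth at most k. Each non-constant term of depth ≤ k is some function symbol applied to depth-≤(k−1) arguments, giving N_k = 1 + N_{k-1}^2 + N_{k-1}.
N_0 = 1
N_1 = 1 + 1^2 + 1 = 3
N_2 = 1 + 3^2 + 3 = 13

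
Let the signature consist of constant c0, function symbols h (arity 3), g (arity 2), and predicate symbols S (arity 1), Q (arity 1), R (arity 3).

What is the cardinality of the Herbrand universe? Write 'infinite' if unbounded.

The signature has at least one function symbol (h, arity 3) and at least one constant (c0).
Iterating h gives infinitely many distinct ground terms: c0, h(c0, c0, c0), h(h(c0, c0, c0), h(c0, c0, c0), h(c0, c0, c0)), ...
So the Herbrand universe is infinite.

infinite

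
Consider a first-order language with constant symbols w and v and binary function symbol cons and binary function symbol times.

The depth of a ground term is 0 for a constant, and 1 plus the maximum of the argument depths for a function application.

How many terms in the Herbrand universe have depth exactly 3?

Let N_k count ground terms of depth at most k. Each non-constant term of depth ≤ k is some function symbol applied to depth-≤(k−1) arguments, giving N_k = 2 + N_{k-1}^2 + N_{k-1}^2.
N_0 = 2
N_1 = 2 + 2^2 + 2^2 = 10
N_2 = 2 + 10^2 + 10^2 = 202
N_3 = 2 + 202^2 + 202^2 = 81610
Terms of depth exactly 3: N_3 − N_2 = 81610 − 202 = 81408.

81408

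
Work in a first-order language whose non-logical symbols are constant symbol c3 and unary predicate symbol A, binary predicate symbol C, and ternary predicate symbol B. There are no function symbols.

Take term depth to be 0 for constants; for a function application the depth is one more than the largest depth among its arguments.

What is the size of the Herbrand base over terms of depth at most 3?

First count ground terms of depth ≤ 3.
With no function symbols every ground term is a constant, so there is exactly 1 ground term at every depth bound.
N_0 = 1
N_1 = 1
N_2 = 1
N_3 = 1
Explicitly: c3.
So |H| = 1.
A ground atom is a predicate applied to a tuple of terms from H, so the count is the sum over predicates of |H|^arity:
  A: 1;  C: 1^2 = 1;  B: 1^3 = 1
Total ground atoms: 1 + 1 + 1 = 3.

3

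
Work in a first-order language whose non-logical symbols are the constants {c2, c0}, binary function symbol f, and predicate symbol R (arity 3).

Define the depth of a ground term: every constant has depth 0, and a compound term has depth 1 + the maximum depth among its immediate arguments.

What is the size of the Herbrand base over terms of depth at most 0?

8

First count ground terms of depth ≤ 0.
Let N_k = |{terms of depth ≤ k}|. Then N_0 = 2 and N_k = 2 + N_{k-1}^2 for k ≥ 1 (one summand per function symbol, arity giving the exponent).
N_0 = 2
Explicitly: c2, c0.
So |H| = 2.
Each predicate of arity r yields |H|^r ground atoms (one per choice of an r-tuple from H):
  R: 2^3 = 8
Total ground atoms: 8.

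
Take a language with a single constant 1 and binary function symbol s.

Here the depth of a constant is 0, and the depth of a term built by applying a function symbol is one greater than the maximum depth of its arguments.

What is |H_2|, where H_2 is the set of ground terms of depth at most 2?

5

If N_k denotes the number of depth-≤k ground terms, the 1 constant gives N_0 = 1, and each function symbol of arity r contributes N_{k-1}^r new terms at level k: N_k = 1 + N_{k-1}^2.
N_0 = 1
N_1 = 1 + 1^2 = 2
N_2 = 1 + 2^2 = 5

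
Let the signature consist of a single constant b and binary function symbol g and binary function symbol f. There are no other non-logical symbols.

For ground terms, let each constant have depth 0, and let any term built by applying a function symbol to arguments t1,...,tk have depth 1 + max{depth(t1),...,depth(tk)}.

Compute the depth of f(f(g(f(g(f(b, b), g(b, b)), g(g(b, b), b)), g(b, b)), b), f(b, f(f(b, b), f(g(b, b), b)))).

6

depth(f(b, b)) = 1 + max(0, 0) = 1
depth(g(b, b)) = 1 + max(0, 0) = 1
depth(g(f(b, b), g(b, b))) = 1 + max(1, 1) = 2
depth(g(g(b, b), b)) = 1 + max(1, 0) = 2
depth(f(g(f(b, b), g(b, b)), g(g(b, b), b))) = 1 + max(2, 2) = 3
depth(g(f(g(f(b, b), g(b, b)), g(g(b, b), b)), g(b, b))) = 1 + max(3, 1) = 4
depth(f(g(f(g(f(b, b), g(b, b)), g(g(b, b), b)), g(b, b)), b)) = 1 + max(4, 0) = 5
depth(f(g(b, b), b)) = 1 + max(1, 0) = 2
depth(f(f(b, b), f(g(b, b), b))) = 1 + max(1, 2) = 3
depth(f(b, f(f(b, b), f(g(b, b), b)))) = 1 + max(0, 3) = 4
depth(f(f(g(f(g(f(b, b), g(b, b)), g(g(b, b), b)), g(b, b)), b), f(b, f(f(b, b), f(g(b, b), b))))) = 1 + max(5, 4) = 6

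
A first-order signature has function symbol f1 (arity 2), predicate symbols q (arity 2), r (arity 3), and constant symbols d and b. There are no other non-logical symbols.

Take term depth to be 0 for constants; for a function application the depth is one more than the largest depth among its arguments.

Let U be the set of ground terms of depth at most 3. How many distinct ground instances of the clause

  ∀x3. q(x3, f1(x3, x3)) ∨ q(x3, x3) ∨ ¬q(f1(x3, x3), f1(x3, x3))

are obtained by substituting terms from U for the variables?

1446

Ground terms of depth ≤ 3:
  Let N_k = |{terms of depth ≤ k}|. Then N_0 = 2 and N_k = 2 + N_{k-1}^2 for k ≥ 1 (one summand per function symbol, arity giving the exponent).
  N_0 = 2
  N_1 = 2 + 2^2 = 6
  N_2 = 2 + 6^2 = 38
  N_3 = 2 + 38^2 = 1446
So there are 1446 ground terms available for substitution.
There is 1 variable to instantiate (x3),  occurring in at least one literal, so different choices give different ground instances.
Number of ground instances = 1446.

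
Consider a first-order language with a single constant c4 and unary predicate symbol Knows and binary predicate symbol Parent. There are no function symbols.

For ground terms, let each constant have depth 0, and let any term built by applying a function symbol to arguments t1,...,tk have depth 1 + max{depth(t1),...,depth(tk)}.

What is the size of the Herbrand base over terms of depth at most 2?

First count ground terms of depth ≤ 2.
With no function symbols every ground term is a constant, so there is exactly 1 ground term at every depth bound.
N_0 = 1
N_1 = 1
N_2 = 1
Explicitly: c4.
So |H| = 1.
For each predicate symbol, the number of ground atoms is |H| raised to its arity; summing:
  Knows: 1;  Parent: 1^2 = 1
Total ground atoms: 1 + 1 = 2.

2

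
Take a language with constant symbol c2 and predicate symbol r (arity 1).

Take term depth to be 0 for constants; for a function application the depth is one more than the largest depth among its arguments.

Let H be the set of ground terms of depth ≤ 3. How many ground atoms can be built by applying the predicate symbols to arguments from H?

1

First count ground terms of depth ≤ 3.
With no function symbols every ground term is a constant, so there is exactly 1 ground term at every depth bound.
N_0 = 1
N_1 = 1
N_2 = 1
N_3 = 1
So |H| = 1.
Each predicate of arity r yields |H|^r ground atoms (one per choice of an r-tuple from H):
  r: 1
Total ground atoms: 1.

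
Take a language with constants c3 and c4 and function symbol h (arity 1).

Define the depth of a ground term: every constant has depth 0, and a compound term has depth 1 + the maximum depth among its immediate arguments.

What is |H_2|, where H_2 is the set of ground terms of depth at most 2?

6

Let N_k = |{terms of depth ≤ k}|. Then N_0 = 2 and N_k = 2 + N_{k-1} for k ≥ 1 (one summand per function symbol, arity giving the exponent).
N_0 = 2
N_1 = 2 + 2 = 4
N_2 = 2 + 4 = 6
Explicitly: c3, c4, h(c3), h(c4), h(h(c3)), h(h(c4)).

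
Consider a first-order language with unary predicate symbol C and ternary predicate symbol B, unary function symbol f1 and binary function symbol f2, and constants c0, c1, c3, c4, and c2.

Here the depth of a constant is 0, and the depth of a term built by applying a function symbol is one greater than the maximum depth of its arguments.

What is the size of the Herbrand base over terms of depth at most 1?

42910

First count ground terms of depth ≤ 1.
Count level by level. With function symbols f1/1, f2/2, the terms of depth ≤ k are the 5 constants together with each function applied to depth-≤(k−1) tuples, so N_k = 5 + N_{k-1} + N_{k-1}^2.
N_0 = 5
N_1 = 5 + 5 + 5^2 = 35
So |H| = 35.
Ground atoms are formed by filling each argument slot of a predicate with a term from H, so an r-ary predicate gives |H|^r atoms:
  C: 35;  B: 35^3 = 42875
Total ground atoms: 35 + 42875 = 42910.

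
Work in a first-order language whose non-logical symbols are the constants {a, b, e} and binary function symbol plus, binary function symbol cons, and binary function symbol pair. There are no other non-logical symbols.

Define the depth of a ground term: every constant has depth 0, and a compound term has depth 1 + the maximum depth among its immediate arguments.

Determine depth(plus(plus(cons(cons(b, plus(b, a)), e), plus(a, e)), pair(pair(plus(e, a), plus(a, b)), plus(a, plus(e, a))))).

depth(plus(b, a)) = 1 + max(0, 0) = 1
depth(cons(b, plus(b, a))) = 1 + max(0, 1) = 2
depth(cons(cons(b, plus(b, a)), e)) = 1 + max(2, 0) = 3
depth(plus(a, e)) = 1 + max(0, 0) = 1
depth(plus(cons(cons(b, plus(b, a)), e), plus(a, e))) = 1 + max(3, 1) = 4
depth(plus(e, a)) = 1 + max(0, 0) = 1
depth(plus(a, b)) = 1 + max(0, 0) = 1
depth(pair(plus(e, a), plus(a, b))) = 1 + max(1, 1) = 2
depth(plus(a, plus(e, a))) = 1 + max(0, 1) = 2
depth(pair(pair(plus(e, a), plus(a, b)), plus(a, plus(e, a)))) = 1 + max(2, 2) = 3
depth(plus(plus(cons(cons(b, plus(b, a)), e), plus(a, e)), pair(pair(plus(e, a), plus(a, b)), plus(a, plus(e, a))))) = 1 + max(4, 3) = 5

5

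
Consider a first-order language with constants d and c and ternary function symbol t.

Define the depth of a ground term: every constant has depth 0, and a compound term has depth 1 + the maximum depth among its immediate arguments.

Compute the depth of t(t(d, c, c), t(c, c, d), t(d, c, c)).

2

depth(t(d, c, c)) = 1 + max(0, 0, 0) = 1
depth(t(c, c, d)) = 1 + max(0, 0, 0) = 1
depth(t(t(d, c, c), t(c, c, d), t(d, c, c))) = 1 + max(1, 1, 1) = 2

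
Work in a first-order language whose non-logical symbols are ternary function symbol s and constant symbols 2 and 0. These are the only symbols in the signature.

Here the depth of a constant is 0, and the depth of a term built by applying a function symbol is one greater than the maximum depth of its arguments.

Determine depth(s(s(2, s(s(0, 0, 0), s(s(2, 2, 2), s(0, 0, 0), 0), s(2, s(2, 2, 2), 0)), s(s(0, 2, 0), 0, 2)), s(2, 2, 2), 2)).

5

depth(s(0, 0, 0)) = 1 + max(0, 0, 0) = 1
depth(s(2, 2, 2)) = 1 + max(0, 0, 0) = 1
depth(s(s(2, 2, 2), s(0, 0, 0), 0)) = 1 + max(1, 1, 0) = 2
depth(s(2, s(2, 2, 2), 0)) = 1 + max(0, 1, 0) = 2
depth(s(s(0, 0, 0), s(s(2, 2, 2), s(0, 0, 0), 0), s(2, s(2, 2, 2), 0))) = 1 + max(1, 2, 2) = 3
depth(s(0, 2, 0)) = 1 + max(0, 0, 0) = 1
depth(s(s(0, 2, 0), 0, 2)) = 1 + max(1, 0, 0) = 2
depth(s(2, s(s(0, 0, 0), s(s(2, 2, 2), s(0, 0, 0), 0), s(2, s(2, 2, 2), 0)), s(s(0, 2, 0), 0, 2))) = 1 + max(0, 3, 2) = 4
depth(s(s(2, s(s(0, 0, 0), s(s(2, 2, 2), s(0, 0, 0), 0), s(2, s(2, 2, 2), 0)), s(s(0, 2, 0), 0, 2)), s(2, 2, 2), 2)) = 1 + max(4, 1, 0) = 5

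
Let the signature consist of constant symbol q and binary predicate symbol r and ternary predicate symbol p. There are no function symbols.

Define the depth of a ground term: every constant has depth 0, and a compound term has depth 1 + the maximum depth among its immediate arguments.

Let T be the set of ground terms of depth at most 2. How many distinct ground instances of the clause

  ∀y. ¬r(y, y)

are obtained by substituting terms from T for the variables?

Ground terms of depth ≤ 2:
  With no function symbols every ground term is a constant, so there is exactly 1 ground term at every depth bound.
  N_0 = 1
  N_1 = 1
  N_2 = 1
So there is exactly 1 ground term available for substitution.
The clause has 1 distinct variable (y), which appears in the body. In the free term algebra distinct substitutions yield syntactically distinct ground instances.
Number of ground instances = 1.

1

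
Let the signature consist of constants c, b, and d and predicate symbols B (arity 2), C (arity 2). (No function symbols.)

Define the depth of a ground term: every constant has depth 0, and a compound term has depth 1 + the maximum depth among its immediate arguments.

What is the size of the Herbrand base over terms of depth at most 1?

18

First count ground terms of depth ≤ 1.
With no function symbols every ground term is a constant, so there are exactly 3 ground terms at every depth bound.
N_0 = 3
N_1 = 3
So |H| = 3.
Ground atoms are formed by filling each argument slot of a predicate with a term from H, so an r-ary predicate gives |H|^r atoms:
  B: 3^2 = 9;  C: 3^2 = 9
Total ground atoms: 9 + 9 = 18.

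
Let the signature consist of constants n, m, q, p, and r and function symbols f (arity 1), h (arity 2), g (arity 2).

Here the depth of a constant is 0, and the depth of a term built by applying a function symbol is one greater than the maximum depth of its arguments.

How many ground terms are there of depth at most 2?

Let N_k count ground terms of depth at most k. Each non-constant term of depth ≤ k is some function symbol applied to depth-≤(k−1) arguments, giving N_k = 5 + N_{k-1} + N_{k-1}^2 + N_{k-1}^2.
N_0 = 5
N_1 = 5 + 5 + 5^2 + 5^2 = 60
N_2 = 5 + 60 + 60^2 + 60^2 = 7265

7265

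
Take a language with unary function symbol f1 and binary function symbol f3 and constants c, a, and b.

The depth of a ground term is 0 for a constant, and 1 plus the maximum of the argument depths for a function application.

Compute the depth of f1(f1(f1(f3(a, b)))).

depth(f3(a, b)) = 1 + max(0, 0) = 1
depth(f1(f3(a, b))) = 1 + depth(f3(a, b)) = 1 + 1 = 2
depth(f1(f1(f3(a, b)))) = 1 + depth(f1(f3(a, b))) = 1 + 2 = 3
depth(f1(f1(f1(f3(a, b))))) = 1 + depth(f1(f1(f3(a, b)))) = 1 + 3 = 4

4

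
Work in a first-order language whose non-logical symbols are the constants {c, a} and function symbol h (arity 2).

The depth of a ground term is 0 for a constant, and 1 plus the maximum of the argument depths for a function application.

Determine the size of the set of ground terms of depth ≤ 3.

Write N_k for the number of ground terms of depth ≤ k. A term of depth ≤ k is either a constant or a function symbol applied to arguments of depth ≤ k−1, so N_k = 2 + N_{k-1}^2.
N_0 = 2
N_1 = 2 + 2^2 = 6
N_2 = 2 + 6^2 = 38
N_3 = 2 + 38^2 = 1446

1446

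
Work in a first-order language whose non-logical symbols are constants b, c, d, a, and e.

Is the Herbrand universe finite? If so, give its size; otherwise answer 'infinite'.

There are no function symbols, so every ground term is one of the 5 constants.
The Herbrand universe is {b, c, d, a, e}, which is finite with 5 elements.

5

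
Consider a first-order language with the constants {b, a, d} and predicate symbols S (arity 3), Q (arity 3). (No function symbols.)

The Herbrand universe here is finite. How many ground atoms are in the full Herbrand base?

54

With no function symbols, the Herbrand universe is just the 3 constants.
Ground atoms per predicate: S: 3^3 = 27, Q: 3^3 = 27.
Herbrand base size = 27 + 27 = 54.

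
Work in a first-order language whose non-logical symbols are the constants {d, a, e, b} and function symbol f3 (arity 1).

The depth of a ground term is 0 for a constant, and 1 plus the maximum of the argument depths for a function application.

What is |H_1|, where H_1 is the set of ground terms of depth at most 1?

Let N_k = |{terms of depth ≤ k}|. Then N_0 = 4 and N_k = 4 + N_{k-1} for k ≥ 1 (one summand per function symbol, arity giving the exponent).
N_0 = 4
N_1 = 4 + 4 = 8

8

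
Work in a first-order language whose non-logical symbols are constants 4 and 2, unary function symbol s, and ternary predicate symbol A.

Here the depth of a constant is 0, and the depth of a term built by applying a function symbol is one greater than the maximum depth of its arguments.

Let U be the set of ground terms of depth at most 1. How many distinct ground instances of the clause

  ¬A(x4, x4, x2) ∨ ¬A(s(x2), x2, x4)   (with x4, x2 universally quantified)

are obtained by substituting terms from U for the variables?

Ground terms of depth ≤ 1:
  Count level by level. With function symbols s/1, the terms of depth ≤ k are the 2 constants together with each function applied to depth-≤(k−1) tuples, so N_k = 2 + N_{k-1}.
  N_0 = 2
  N_1 = 2 + 2 = 4
  Explicitly: 4, 2, s(4), s(2).
So there are 4 ground terms available for substitution.
There are 2 variables to instantiate (x4, x2), each occurring in at least one literal, so different choices give different ground instances.
Number of ground instances = 4^2 = 16.

16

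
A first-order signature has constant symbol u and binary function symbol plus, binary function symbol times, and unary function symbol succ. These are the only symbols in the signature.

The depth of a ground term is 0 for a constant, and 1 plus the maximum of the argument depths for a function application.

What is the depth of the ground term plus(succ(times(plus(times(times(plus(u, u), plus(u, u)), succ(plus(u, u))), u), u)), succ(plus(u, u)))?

depth(plus(u, u)) = 1 + max(0, 0) = 1
depth(times(plus(u, u), plus(u, u))) = 1 + max(1, 1) = 2
depth(succ(plus(u, u))) = 1 + depth(plus(u, u)) = 1 + 1 = 2
depth(times(times(plus(u, u), plus(u, u)), succ(plus(u, u)))) = 1 + max(2, 2) = 3
depth(plus(times(times(plus(u, u), plus(u, u)), succ(plus(u, u))), u)) = 1 + max(3, 0) = 4
depth(times(plus(times(times(plus(u, u), plus(u, u)), succ(plus(u, u))), u), u)) = 1 + max(4, 0) = 5
depth(succ(times(plus(times(times(plus(u, u), plus(u, u)), succ(plus(u, u))), u), u))) = 1 + depth(times(plus(times(times(plus(u, u), plus(u, u)), succ(plus(u, u))), u), u)) = 1 + 5 = 6
depth(plus(succ(times(plus(times(times(plus(u, u), plus(u, u)), succ(plus(u, u))), u), u)), succ(plus(u, u)))) = 1 + max(6, 2) = 7

7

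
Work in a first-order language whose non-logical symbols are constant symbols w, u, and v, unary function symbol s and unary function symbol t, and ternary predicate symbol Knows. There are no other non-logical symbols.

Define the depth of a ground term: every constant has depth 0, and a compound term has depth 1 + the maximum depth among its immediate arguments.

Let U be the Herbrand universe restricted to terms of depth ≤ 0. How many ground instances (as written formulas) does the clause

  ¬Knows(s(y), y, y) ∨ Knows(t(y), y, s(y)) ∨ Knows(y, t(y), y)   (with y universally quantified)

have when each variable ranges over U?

3

Ground terms of depth ≤ 0:
  Let N_k = |{terms of depth ≤ k}|. Then N_0 = 3 and N_k = 3 + N_{k-1} + N_{k-1} for k ≥ 1 (one summand per function symbol, arity giving the exponent).
  N_0 = 3
  Explicitly: w, u, v.
So there are 3 ground terms available for substitution.
The body mentions the single quantified variable y; since ground terms form a free algebra, no two substitutions collapse to the same formula.
Number of ground instances = 3.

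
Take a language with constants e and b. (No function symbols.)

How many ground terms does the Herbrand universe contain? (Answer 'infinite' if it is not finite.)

2

There are no function symbols, so every ground term is one of the 2 constants.
The Herbrand universe is {e, b}, which is finite with 2 elements.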